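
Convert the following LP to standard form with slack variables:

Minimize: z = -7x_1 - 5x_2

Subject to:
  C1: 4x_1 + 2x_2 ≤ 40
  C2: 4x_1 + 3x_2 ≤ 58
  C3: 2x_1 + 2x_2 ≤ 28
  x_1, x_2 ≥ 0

min z = -7x_1 - 5x_2

s.t.
  4x_1 + 2x_2 + s1 = 40
  4x_1 + 3x_2 + s2 = 58
  2x_1 + 2x_2 + s3 = 28
  x_1, x_2, s1, s2, s3 ≥ 0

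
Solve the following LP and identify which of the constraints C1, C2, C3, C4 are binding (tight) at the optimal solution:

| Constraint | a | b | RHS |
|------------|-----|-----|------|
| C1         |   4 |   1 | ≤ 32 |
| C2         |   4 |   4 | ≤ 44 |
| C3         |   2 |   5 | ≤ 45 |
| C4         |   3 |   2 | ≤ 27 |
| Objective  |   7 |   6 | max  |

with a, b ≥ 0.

At a = 5, b = 6, compute slack b - a·x for each constraint:
  C1: 32 − 26 = 6  (slack)
  C2: 44 − 44 = 0  (binding)
  C3: 45 − 40 = 5  (slack)
  C4: 27 − 27 = 0  (binding)

Optimal: a = 5, b = 6
Binding: C2, C4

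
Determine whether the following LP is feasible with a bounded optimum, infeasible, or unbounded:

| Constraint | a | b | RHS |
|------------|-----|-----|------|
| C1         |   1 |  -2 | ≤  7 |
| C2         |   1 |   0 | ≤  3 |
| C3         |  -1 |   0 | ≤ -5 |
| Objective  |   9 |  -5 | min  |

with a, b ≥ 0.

Infeasible (no feasible solution exists)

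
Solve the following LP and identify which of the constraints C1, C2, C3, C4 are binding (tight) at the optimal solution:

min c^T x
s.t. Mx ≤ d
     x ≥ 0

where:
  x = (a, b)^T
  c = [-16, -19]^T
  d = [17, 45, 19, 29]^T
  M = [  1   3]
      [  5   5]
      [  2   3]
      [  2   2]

At a = 8, b = 1, compute slack b - a·x for each constraint:
  C1: 17 − 11 = 6  (slack)
  C2: 45 − 45 = 0  (binding)
  C3: 19 − 19 = 0  (binding)
  C4: 29 − 18 = 11  (slack)

Optimal: a = 8, b = 1
Binding: C2, C3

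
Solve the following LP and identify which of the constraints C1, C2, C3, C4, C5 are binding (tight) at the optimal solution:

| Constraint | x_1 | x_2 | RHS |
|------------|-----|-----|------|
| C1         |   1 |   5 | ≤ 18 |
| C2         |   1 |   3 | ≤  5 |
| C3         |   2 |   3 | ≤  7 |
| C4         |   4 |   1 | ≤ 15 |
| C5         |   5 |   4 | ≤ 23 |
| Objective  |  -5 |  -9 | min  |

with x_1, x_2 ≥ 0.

At x_1 = 2, x_2 = 1, compute slack b - a·x for each constraint:
  C1: 18 − 7 = 11  (slack)
  C2: 5 − 5 = 0  (binding)
  C3: 7 − 7 = 0  (binding)
  C4: 15 − 9 = 6  (slack)
  C5: 23 − 14 = 9  (slack)

Optimal: x_1 = 2, x_2 = 1
Binding: C2, C3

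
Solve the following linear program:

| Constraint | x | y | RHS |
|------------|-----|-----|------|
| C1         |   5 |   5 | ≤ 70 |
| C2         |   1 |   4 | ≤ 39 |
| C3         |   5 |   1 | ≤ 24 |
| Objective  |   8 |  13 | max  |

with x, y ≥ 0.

Evaluate the objective at each vertex of the feasible region:
  z(0, 0) = 0
  z(4.8, 0) = 38.4
  z(3, 9) = 141  ←
  z(0, 9.75) = 126.8
The maximum is at x = 3, y = 9.

x = 3, y = 9, z = 141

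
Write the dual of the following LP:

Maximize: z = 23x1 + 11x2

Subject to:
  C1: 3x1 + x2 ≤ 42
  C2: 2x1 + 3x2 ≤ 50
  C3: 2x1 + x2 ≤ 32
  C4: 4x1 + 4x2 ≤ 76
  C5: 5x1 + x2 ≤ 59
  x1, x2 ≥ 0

Primal max cᵀx s.t. Ax ≤ b, x ≥ 0  →  Dual min bᵀy s.t. Aᵀy ≥ c, y ≥ 0.

Minimize: z = 42y1 + 50y2 + 32y3 + 76y4 + 59y5

Subject to:
  3y1 + 2y2 + 2y3 + 4y4 + 5y5 ≥ 23
  y1 + 3y2 + y3 + 4y4 + y5 ≥ 11
  y1, y2, y3, y4, y5 ≥ 0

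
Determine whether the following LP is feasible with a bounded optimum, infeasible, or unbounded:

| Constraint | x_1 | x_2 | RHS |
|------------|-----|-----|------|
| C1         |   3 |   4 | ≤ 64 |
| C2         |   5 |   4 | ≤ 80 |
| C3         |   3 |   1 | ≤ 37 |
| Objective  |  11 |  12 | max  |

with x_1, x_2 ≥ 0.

Feasible with a bounded optimal solution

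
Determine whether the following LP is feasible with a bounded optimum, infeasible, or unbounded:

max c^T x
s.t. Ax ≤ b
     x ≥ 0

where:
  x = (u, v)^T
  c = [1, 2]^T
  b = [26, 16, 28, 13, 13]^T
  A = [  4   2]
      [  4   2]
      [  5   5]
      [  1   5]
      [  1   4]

Feasible with a bounded optimal solution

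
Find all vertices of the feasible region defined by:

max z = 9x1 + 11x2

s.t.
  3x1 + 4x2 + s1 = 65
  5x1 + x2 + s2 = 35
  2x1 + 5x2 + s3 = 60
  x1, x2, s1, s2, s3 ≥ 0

(0, 0), (7, 0), (5, 10), (0, 12)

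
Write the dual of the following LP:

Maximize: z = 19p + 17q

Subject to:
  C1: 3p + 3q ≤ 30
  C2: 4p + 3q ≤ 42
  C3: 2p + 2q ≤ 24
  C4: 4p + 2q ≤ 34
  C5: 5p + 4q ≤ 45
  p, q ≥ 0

Primal max cᵀx s.t. Ax ≤ b, x ≥ 0  →  Dual min bᵀy s.t. Aᵀy ≥ c, y ≥ 0.

Minimize: z = 30y1 + 42y2 + 24y3 + 34y4 + 45y5

Subject to:
  3y1 + 4y2 + 2y3 + 4y4 + 5y5 ≥ 19
  3y1 + 3y2 + 2y3 + 2y4 + 4y5 ≥ 17
  y1, y2, y3, y4, y5 ≥ 0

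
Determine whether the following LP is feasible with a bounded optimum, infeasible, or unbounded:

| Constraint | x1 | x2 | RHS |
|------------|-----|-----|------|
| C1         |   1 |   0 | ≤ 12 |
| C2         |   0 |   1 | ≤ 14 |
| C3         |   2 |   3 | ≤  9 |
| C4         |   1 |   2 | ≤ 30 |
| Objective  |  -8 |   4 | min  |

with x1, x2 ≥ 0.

Feasible with a bounded optimal solution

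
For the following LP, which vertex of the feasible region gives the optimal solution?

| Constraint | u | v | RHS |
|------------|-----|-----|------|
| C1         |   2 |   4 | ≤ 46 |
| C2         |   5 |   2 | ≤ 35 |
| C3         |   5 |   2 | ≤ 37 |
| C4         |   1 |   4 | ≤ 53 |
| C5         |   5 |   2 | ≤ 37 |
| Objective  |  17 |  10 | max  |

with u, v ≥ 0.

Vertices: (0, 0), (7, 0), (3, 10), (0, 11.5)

Evaluate the objective at each vertex of the feasible region:
  z(0, 0) = 0
  z(7, 0) = 119
  z(3, 10) = 151  ←
  z(0, 11.5) = 115
The maximum is at u = 3, v = 10.

(3, 10)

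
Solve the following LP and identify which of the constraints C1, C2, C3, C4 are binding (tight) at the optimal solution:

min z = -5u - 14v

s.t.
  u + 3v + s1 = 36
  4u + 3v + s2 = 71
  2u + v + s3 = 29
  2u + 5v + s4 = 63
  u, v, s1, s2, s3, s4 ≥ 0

At u = 9, v = 9, compute slack b - a·x for each constraint:
  C1: 36 − 36 = 0  (binding)
  C2: 71 − 63 = 8  (slack)
  C3: 29 − 27 = 2  (slack)
  C4: 63 − 63 = 0  (binding)

Optimal: u = 9, v = 9
Binding: C1, C4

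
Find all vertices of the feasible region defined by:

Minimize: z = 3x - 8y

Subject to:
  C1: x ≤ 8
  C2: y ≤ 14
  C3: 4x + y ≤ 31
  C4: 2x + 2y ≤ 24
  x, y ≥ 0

(0, 0), (7.75, 0), (6.333, 5.667), (0, 12)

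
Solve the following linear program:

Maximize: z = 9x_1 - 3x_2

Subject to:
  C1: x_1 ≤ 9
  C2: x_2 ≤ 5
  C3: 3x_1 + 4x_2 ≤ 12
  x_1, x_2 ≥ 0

Evaluate the objective at each vertex of the feasible region:
  z(0, 0) = 0
  z(4, 0) = 36  ←
  z(0, 3) = -9
The maximum is at x_1 = 4, x_2 = 0.

x_1 = 4, x_2 = 0, z = 36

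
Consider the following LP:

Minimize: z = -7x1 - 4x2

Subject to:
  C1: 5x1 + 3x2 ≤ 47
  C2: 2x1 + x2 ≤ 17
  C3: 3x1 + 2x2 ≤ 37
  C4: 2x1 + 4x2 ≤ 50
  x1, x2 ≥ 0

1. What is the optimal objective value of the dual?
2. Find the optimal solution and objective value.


1. -64
2. x1 = 4, x2 = 9, z = -64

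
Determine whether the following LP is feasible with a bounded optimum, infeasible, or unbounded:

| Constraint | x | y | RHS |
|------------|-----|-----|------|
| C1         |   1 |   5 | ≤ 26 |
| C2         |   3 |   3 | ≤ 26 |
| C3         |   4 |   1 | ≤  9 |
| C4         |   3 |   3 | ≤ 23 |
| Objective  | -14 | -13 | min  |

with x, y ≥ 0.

Feasible with a bounded optimal solution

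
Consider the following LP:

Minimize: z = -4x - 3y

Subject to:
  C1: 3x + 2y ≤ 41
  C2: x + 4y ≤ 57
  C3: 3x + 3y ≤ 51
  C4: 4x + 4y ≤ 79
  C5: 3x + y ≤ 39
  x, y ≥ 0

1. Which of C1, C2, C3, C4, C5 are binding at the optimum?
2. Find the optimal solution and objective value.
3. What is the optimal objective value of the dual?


1. C1, C3
2. x = 7, y = 10, z = -58
3. -58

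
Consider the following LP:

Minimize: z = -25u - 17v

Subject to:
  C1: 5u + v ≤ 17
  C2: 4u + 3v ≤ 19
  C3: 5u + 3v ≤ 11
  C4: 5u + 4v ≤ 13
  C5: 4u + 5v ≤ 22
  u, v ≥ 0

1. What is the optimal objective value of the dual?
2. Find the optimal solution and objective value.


1. -59
2. u = 1, v = 2, z = -59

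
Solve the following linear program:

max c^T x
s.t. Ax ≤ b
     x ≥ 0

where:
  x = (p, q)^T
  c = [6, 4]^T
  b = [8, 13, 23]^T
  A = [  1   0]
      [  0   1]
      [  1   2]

Evaluate the objective at each vertex of the feasible region:
  z(0, 0) = 0
  z(8, 0) = 48
  z(8, 7.5) = 78  ←
  z(0, 11.5) = 46
The maximum is at p = 8, q = 7.5.

p = 8, q = 7.5, z = 78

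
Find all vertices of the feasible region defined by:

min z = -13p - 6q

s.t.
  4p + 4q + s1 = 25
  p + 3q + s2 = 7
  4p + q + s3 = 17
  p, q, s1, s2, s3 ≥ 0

(0, 0), (4.25, 0), (4, 1), (0, 2.333)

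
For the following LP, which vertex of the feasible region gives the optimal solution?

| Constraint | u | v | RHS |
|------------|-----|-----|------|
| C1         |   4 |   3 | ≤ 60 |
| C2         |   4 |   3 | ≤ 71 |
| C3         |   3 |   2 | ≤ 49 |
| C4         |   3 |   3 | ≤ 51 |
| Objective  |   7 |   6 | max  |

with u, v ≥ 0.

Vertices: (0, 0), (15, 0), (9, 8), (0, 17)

Evaluate the objective at each vertex of the feasible region:
  z(0, 0) = 0
  z(15, 0) = 105
  z(9, 8) = 111  ←
  z(0, 17) = 102
The maximum is at u = 9, v = 8.

(9, 8)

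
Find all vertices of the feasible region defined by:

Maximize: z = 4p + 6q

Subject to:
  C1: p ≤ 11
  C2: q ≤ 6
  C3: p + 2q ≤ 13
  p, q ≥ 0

(0, 0), (11, 0), (11, 1), (1, 6), (0, 6)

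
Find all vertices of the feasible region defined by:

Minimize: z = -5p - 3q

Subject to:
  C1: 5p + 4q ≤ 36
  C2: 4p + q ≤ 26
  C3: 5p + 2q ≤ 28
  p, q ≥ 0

(0, 0), (5.6, 0), (4, 4), (0, 9)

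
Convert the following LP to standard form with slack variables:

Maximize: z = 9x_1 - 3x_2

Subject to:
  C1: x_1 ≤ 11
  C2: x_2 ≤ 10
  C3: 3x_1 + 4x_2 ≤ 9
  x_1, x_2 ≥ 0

max z = 9x_1 - 3x_2

s.t.
  x_1 + s1 = 11
  x_2 + s2 = 10
  3x_1 + 4x_2 + s3 = 9
  x_1, x_2, s1, s2, s3 ≥ 0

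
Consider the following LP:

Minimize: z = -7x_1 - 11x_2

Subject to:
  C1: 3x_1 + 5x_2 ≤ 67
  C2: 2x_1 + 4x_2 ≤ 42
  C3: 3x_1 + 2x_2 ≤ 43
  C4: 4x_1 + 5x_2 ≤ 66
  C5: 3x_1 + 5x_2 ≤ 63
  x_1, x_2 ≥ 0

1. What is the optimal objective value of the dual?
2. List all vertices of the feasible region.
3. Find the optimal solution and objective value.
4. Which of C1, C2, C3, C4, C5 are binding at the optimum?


1. -129
2. (0, 0), (14.33, 0), (11.86, 3.714), (9, 6), (0, 10.5)
3. x_1 = 9, x_2 = 6, z = -129
4. C2, C4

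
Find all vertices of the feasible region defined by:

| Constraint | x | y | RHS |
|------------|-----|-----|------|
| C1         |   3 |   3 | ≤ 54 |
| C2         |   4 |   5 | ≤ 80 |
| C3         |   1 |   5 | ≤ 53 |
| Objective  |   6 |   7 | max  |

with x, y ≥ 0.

(0, 0), (18, 0), (10, 8), (9, 8.8), (0, 10.6)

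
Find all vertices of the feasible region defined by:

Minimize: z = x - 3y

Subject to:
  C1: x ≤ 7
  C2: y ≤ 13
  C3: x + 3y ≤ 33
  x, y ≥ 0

(0, 0), (7, 0), (7, 8.667), (0, 11)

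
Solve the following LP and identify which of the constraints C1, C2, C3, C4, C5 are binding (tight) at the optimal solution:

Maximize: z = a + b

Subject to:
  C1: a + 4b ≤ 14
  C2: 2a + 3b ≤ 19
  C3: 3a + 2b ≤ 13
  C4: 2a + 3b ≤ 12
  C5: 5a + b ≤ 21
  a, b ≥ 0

At a = 3, b = 2, compute slack b - a·x for each constraint:
  C1: 14 − 11 = 3  (slack)
  C2: 19 − 12 = 7  (slack)
  C3: 13 − 13 = 0  (binding)
  C4: 12 − 12 = 0  (binding)
  C5: 21 − 17 = 4  (slack)

Optimal: a = 3, b = 2
Binding: C3, C4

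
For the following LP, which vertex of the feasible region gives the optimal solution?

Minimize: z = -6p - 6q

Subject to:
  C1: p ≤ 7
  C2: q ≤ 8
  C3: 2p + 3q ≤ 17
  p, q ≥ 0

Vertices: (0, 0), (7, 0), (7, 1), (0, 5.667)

Evaluate the objective at each vertex of the feasible region:
  z(0, 0) = 0
  z(7, 0) = -42
  z(7, 1) = -48  ←
  z(0, 5.667) = -34
The minimum is at p = 7, q = 1.

(7, 1)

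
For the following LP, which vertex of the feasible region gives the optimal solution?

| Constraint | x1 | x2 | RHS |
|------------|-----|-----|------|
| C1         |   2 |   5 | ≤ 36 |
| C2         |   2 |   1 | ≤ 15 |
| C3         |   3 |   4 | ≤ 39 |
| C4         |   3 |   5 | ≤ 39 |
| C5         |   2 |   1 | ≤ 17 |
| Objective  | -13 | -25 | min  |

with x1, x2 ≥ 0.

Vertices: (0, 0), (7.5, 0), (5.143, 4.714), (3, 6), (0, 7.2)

Evaluate the objective at each vertex of the feasible region:
  z(0, 0) = 0
  z(7.5, 0) = -97.5
  z(5.143, 4.714) = -184.7
  z(3, 6) = -189  ←
  z(0, 7.2) = -180
The minimum is at x1 = 3, x2 = 6.

(3, 6)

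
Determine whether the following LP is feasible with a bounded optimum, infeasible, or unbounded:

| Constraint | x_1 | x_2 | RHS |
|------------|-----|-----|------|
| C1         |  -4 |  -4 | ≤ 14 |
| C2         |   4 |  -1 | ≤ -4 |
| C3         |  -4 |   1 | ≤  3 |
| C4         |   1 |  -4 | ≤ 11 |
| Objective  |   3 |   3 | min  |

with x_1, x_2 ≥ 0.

Infeasible (no feasible solution exists)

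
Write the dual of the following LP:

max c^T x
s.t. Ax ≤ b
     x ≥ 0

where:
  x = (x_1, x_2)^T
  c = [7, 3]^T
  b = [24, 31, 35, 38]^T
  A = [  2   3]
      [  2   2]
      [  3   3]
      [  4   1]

Primal max cᵀx s.t. Ax ≤ b, x ≥ 0  →  Dual min bᵀy s.t. Aᵀy ≥ c, y ≥ 0.

Minimize: z = 24y1 + 31y2 + 35y3 + 38y4

Subject to:
  2y1 + 2y2 + 3y3 + 4y4 ≥ 7
  3y1 + 2y2 + 3y3 + y4 ≥ 3
  y1, y2, y3, y4 ≥ 0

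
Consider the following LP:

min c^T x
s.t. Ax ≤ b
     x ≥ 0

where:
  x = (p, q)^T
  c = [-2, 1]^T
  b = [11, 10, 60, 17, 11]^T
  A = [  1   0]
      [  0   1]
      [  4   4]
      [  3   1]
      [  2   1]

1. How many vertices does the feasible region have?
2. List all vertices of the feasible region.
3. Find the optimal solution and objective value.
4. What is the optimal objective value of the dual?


1. 4
2. (0, 0), (5.5, 0), (0.5, 10), (0, 10)
3. p = 5.5, q = 0, z = -11
4. -11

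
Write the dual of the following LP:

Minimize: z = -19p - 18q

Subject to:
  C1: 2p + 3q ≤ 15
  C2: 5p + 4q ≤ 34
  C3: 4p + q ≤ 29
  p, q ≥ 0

Primal min cᵀx s.t. Ax ≤ b, x ≥ 0  →  Dual max −bᵀy s.t. Aᵀy ≥ −c, y ≥ 0.

Maximize: z = -15y1 - 34y2 - 29y3

Subject to:
  2y1 + 5y2 + 4y3 ≥ 19
  3y1 + 4y2 + y3 ≥ 18
  y1, y2, y3 ≥ 0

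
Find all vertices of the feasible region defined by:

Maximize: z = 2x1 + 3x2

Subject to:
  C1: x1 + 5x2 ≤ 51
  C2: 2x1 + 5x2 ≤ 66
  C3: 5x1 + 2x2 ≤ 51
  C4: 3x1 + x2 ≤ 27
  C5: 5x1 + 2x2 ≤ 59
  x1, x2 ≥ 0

(0, 0), (9, 0), (6, 9), (0, 10.2)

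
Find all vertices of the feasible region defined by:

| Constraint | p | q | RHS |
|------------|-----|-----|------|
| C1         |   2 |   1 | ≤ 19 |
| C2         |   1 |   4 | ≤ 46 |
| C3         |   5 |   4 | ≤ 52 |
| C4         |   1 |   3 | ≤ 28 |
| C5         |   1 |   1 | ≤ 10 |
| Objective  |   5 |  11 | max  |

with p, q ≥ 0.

(0, 0), (9.5, 0), (9, 1), (1, 9), (0, 9.333)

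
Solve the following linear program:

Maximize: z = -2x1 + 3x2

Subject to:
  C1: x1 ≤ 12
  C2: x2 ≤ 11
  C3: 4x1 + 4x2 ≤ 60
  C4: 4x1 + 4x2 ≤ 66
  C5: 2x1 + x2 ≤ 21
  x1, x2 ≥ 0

Evaluate the objective at each vertex of the feasible region:
  z(0, 0) = 0
  z(10.5, 0) = -21
  z(6, 9) = 15
  z(4, 11) = 25
  z(0, 11) = 33  ←
The maximum is at x1 = 0, x2 = 11.

x1 = 0, x2 = 11, z = 33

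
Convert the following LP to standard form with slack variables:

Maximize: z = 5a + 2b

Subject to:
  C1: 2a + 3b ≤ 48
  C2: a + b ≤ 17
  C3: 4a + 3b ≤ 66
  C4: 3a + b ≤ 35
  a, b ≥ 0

max z = 5a + 2b

s.t.
  2a + 3b + s1 = 48
  a + b + s2 = 17
  4a + 3b + s3 = 66
  3a + b + s4 = 35
  a, b, s1, s2, s3, s4 ≥ 0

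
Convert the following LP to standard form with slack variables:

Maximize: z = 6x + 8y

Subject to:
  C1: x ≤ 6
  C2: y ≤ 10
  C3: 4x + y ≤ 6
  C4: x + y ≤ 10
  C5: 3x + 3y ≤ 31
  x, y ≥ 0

max z = 6x + 8y

s.t.
  x + s1 = 6
  y + s2 = 10
  4x + y + s3 = 6
  x + y + s4 = 10
  3x + 3y + s5 = 31
  x, y, s1, s2, s3, s4, s5 ≥ 0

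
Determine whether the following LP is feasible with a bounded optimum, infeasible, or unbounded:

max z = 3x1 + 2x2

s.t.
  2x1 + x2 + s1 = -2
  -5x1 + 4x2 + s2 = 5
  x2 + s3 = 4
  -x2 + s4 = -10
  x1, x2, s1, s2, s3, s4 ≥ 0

Infeasible (no feasible solution exists)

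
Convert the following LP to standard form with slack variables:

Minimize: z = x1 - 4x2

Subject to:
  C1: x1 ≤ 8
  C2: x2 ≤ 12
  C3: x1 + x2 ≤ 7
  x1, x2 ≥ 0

min z = x1 - 4x2

s.t.
  x1 + s1 = 8
  x2 + s2 = 12
  x1 + x2 + s3 = 7
  x1, x2, s1, s2, s3 ≥ 0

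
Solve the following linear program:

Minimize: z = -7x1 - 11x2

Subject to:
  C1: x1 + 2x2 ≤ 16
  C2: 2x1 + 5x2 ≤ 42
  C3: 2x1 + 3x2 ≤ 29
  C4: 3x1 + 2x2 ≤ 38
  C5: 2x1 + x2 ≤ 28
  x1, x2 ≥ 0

Evaluate the objective at each vertex of the feasible region:
  z(0, 0) = 0
  z(12.67, 0) = -88.67
  z(11.2, 2.2) = -102.6
  z(10, 3) = -103  ←
  z(0, 8) = -88
The minimum is at x1 = 10, x2 = 3.

x1 = 10, x2 = 3, z = -103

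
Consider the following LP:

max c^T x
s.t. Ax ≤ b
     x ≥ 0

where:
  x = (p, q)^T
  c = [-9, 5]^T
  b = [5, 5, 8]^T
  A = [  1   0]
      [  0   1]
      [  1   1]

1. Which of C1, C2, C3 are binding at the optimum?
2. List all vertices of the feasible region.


1. C2
2. (0, 0), (5, 0), (5, 3), (3, 5), (0, 5)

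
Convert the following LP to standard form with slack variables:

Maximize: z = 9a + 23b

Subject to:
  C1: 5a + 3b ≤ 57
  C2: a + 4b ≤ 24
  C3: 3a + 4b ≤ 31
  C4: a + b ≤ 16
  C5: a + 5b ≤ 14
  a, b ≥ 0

max z = 9a + 23b

s.t.
  5a + 3b + s1 = 57
  a + 4b + s2 = 24
  3a + 4b + s3 = 31
  a + b + s4 = 16
  a + 5b + s5 = 14
  a, b, s1, s2, s3, s4, s5 ≥ 0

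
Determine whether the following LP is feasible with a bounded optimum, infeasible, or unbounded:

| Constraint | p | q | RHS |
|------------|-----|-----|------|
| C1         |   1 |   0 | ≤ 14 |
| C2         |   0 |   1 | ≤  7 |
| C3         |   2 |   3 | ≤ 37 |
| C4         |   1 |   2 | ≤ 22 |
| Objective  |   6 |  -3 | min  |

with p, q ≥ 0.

Feasible with a bounded optimal solution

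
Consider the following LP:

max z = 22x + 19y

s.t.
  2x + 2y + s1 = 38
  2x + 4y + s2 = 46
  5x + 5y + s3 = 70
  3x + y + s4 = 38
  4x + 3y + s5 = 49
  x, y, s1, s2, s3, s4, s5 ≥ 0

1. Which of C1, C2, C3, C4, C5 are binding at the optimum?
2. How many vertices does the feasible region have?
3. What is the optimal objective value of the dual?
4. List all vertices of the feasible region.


1. C3, C5
2. 5
3. 287
4. (0, 0), (12.25, 0), (7, 7), (5, 9), (0, 11.5)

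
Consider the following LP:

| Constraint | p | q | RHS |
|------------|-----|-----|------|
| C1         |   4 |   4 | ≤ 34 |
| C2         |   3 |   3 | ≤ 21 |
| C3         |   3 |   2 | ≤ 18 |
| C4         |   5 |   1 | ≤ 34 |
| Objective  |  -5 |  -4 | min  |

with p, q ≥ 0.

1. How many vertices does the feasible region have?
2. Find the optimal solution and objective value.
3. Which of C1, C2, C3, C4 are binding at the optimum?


1. 4
2. p = 4, q = 3, z = -32
3. C2, C3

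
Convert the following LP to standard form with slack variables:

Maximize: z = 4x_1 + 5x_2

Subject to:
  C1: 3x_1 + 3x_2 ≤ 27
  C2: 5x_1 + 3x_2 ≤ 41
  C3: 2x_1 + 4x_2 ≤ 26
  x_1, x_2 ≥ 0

max z = 4x_1 + 5x_2

s.t.
  3x_1 + 3x_2 + s1 = 27
  5x_1 + 3x_2 + s2 = 41
  2x_1 + 4x_2 + s3 = 26
  x_1, x_2, s1, s2, s3 ≥ 0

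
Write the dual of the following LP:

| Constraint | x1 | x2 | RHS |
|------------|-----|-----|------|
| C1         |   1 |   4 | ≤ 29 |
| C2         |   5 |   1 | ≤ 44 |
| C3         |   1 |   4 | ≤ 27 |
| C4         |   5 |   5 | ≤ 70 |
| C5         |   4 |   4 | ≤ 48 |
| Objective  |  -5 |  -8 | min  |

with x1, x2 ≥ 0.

Primal min cᵀx s.t. Ax ≤ b, x ≥ 0  →  Dual max −bᵀy s.t. Aᵀy ≥ −c, y ≥ 0.

Maximize: z = -29y1 - 44y2 - 27y3 - 70y4 - 48y5

Subject to:
  y1 + 5y2 + y3 + 5y4 + 4y5 ≥ 5
  4y1 + y2 + 4y3 + 5y4 + 4y5 ≥ 8
  y1, y2, y3, y4, y5 ≥ 0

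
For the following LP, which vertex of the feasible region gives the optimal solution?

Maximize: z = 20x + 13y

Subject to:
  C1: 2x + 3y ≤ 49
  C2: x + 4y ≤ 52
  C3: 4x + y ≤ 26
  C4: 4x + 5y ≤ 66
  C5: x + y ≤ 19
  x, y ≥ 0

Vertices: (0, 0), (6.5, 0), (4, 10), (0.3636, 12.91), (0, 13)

Evaluate the objective at each vertex of the feasible region:
  z(0, 0) = 0
  z(6.5, 0) = 130
  z(4, 10) = 210  ←
  z(0.3636, 12.91) = 175.1
  z(0, 13) = 169
The maximum is at x = 4, y = 10.

(4, 10)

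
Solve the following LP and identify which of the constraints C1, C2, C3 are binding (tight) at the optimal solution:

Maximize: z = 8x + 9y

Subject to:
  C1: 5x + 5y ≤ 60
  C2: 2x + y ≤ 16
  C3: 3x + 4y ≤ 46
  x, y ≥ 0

At x = 2, y = 10, compute slack b - a·x for each constraint:
  C1: 60 − 60 = 0  (binding)
  C2: 16 − 14 = 2  (slack)
  C3: 46 − 46 = 0  (binding)

Optimal: x = 2, y = 10
Binding: C1, C3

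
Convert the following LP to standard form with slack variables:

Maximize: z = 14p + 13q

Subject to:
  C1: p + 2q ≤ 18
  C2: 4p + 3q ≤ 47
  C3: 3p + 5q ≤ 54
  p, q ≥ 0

max z = 14p + 13q

s.t.
  p + 2q + s1 = 18
  4p + 3q + s2 = 47
  3p + 5q + s3 = 54
  p, q, s1, s2, s3 ≥ 0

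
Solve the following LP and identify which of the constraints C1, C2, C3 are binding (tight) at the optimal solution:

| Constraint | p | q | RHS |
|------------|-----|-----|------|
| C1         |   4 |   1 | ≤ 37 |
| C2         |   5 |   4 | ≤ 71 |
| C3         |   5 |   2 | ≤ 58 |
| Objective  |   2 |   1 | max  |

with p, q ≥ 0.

At p = 7, q = 9, compute slack b - a·x for each constraint:
  C1: 37 − 37 = 0  (binding)
  C2: 71 − 71 = 0  (binding)
  C3: 58 − 53 = 5  (slack)

Optimal: p = 7, q = 9
Binding: C1, C2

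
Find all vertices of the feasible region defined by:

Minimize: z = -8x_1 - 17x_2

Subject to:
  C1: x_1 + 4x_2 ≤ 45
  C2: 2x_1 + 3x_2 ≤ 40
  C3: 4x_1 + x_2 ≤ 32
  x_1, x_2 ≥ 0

(0, 0), (8, 0), (5.6, 9.6), (5, 10), (0, 11.25)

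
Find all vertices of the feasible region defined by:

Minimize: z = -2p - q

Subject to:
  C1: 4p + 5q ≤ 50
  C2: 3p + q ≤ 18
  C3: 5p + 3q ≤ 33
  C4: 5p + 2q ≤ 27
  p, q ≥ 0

(0, 0), (5.4, 0), (3, 6), (1.154, 9.077), (0, 10)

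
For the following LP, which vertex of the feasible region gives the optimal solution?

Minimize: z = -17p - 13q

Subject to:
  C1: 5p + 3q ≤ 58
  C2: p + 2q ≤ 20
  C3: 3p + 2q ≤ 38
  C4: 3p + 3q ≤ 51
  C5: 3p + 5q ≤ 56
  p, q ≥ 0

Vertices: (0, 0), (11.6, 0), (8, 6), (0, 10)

Evaluate the objective at each vertex of the feasible region:
  z(0, 0) = 0
  z(11.6, 0) = -197.2
  z(8, 6) = -214  ←
  z(0, 10) = -130
The minimum is at p = 8, q = 6.

(8, 6)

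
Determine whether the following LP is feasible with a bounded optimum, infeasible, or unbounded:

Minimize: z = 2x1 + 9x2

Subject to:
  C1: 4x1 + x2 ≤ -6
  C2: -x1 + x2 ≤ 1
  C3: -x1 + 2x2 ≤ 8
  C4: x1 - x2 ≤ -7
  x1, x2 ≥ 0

Infeasible (no feasible solution exists)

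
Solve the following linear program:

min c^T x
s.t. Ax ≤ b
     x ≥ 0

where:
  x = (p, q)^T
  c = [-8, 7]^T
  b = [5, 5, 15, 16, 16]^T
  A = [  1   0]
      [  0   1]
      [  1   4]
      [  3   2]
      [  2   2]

Evaluate the objective at each vertex of the feasible region:
  z(0, 0) = 0
  z(5, 0) = -40  ←
  z(5, 0.5) = -36.5
  z(3.4, 2.9) = -6.9
  z(0, 3.75) = 26.25
The minimum is at p = 5, q = 0.

p = 5, q = 0, z = -40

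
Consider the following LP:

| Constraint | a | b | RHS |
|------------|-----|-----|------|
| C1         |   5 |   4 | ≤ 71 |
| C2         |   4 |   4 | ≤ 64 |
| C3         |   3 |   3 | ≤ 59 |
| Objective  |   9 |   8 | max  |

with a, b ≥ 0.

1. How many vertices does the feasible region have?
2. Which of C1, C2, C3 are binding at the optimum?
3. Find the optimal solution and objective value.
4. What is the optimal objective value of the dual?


1. 4
2. C1, C2
3. a = 7, b = 9, z = 135
4. 135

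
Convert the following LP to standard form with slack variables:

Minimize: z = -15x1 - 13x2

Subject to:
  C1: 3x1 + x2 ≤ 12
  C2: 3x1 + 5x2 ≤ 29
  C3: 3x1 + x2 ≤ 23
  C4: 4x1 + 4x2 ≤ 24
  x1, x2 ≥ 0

min z = -15x1 - 13x2

s.t.
  3x1 + x2 + s1 = 12
  3x1 + 5x2 + s2 = 29
  3x1 + x2 + s3 = 23
  4x1 + 4x2 + s4 = 24
  x1, x2, s1, s2, s3, s4 ≥ 0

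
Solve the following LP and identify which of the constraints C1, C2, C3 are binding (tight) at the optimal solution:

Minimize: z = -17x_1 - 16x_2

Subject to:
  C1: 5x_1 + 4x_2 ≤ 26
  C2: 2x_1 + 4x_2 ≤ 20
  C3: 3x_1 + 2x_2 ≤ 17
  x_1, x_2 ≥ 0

At x_1 = 2, x_2 = 4, compute slack b - a·x for each constraint:
  C1: 26 − 26 = 0  (binding)
  C2: 20 − 20 = 0  (binding)
  C3: 17 − 14 = 3  (slack)

Optimal: x_1 = 2, x_2 = 4
Binding: C1, C2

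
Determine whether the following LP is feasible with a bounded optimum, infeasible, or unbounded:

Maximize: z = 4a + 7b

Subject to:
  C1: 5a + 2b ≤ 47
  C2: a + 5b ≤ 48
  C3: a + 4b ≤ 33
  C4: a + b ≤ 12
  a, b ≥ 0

Feasible with a bounded optimal solution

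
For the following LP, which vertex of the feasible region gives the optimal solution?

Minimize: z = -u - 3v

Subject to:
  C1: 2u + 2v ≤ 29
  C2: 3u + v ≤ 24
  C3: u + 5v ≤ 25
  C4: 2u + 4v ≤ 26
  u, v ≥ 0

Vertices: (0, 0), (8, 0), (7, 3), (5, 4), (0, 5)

Evaluate the objective at each vertex of the feasible region:
  z(0, 0) = 0
  z(8, 0) = -8
  z(7, 3) = -16
  z(5, 4) = -17  ←
  z(0, 5) = -15
The minimum is at u = 5, v = 4.

(5, 4)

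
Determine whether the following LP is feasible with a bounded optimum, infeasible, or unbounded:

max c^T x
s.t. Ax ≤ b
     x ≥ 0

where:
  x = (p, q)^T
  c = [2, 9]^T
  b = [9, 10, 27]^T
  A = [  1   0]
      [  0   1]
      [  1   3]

Feasible with a bounded optimal solution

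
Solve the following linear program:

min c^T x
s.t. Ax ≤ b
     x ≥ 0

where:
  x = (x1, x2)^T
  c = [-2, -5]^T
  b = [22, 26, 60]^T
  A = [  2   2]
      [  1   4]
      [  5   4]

Evaluate the objective at each vertex of the feasible region:
  z(0, 0) = 0
  z(11, 0) = -22
  z(6, 5) = -37  ←
  z(0, 6.5) = -32.5
The minimum is at x1 = 6, x2 = 5.

x1 = 6, x2 = 5, z = -37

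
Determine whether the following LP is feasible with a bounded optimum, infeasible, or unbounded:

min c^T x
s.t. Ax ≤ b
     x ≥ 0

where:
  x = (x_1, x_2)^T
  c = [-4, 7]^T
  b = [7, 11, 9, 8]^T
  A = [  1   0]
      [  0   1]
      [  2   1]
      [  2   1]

Feasible with a bounded optimal solution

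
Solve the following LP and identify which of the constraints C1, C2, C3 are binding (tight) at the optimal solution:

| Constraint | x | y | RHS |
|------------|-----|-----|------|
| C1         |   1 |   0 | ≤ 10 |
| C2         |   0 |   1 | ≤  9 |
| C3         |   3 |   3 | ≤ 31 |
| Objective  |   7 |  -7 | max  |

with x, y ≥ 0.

At x = 10, y = 0, compute slack b - a·x for each constraint:
  C1: 10 − 10 = 0  (binding)
  C2: 9 − 0 = 9  (slack)
  C3: 31 − 30 = 1  (slack)

Optimal: x = 10, y = 0
Binding: C1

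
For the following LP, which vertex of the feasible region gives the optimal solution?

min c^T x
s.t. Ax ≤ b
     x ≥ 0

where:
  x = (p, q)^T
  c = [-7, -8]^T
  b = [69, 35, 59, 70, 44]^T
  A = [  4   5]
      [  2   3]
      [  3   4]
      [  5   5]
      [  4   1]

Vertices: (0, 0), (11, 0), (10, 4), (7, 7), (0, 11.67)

Evaluate the objective at each vertex of the feasible region:
  z(0, 0) = 0
  z(11, 0) = -77
  z(10, 4) = -102
  z(7, 7) = -105  ←
  z(0, 11.67) = -93.33
The minimum is at p = 7, q = 7.

(7, 7)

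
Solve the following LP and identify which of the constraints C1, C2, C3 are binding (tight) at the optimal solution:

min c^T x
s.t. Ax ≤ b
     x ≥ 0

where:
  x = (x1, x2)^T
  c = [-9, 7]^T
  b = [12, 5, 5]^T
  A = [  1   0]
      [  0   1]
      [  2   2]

At x1 = 2.5, x2 = 0, compute slack b - a·x for each constraint:
  C1: 12 − 2.5 = 9.5  (slack)
  C2: 5 − 0 = 5  (slack)
  C3: 5 − 5 = 0  (binding)

Optimal: x1 = 2.5, x2 = 0
Binding: C3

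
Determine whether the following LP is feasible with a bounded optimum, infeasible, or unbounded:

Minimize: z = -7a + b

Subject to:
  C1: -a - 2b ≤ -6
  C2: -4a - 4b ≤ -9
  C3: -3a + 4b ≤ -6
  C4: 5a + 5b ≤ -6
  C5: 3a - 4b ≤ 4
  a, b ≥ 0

Infeasible (no feasible solution exists)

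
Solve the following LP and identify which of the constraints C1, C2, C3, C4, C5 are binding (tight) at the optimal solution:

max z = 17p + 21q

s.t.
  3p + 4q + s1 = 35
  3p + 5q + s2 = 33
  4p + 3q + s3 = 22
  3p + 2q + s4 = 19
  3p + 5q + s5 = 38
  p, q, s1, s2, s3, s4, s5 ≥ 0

At p = 1, q = 6, compute slack b - a·x for each constraint:
  C1: 35 − 27 = 8  (slack)
  C2: 33 − 33 = 0  (binding)
  C3: 22 − 22 = 0  (binding)
  C4: 19 − 15 = 4  (slack)
  C5: 38 − 33 = 5  (slack)

Optimal: p = 1, q = 6
Binding: C2, C3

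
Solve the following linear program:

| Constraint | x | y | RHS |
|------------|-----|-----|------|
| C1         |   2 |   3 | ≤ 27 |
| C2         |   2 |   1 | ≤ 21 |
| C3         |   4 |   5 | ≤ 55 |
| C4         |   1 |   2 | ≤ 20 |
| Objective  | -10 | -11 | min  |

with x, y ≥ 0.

Evaluate the objective at each vertex of the feasible region:
  z(0, 0) = 0
  z(10.5, 0) = -105
  z(9, 3) = -123  ←
  z(0, 9) = -99
The minimum is at x = 9, y = 3.

x = 9, y = 3, z = -123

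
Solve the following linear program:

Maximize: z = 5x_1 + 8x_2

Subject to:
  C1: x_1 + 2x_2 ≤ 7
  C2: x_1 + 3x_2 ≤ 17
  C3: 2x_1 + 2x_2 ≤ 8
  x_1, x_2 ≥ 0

Evaluate the objective at each vertex of the feasible region:
  z(0, 0) = 0
  z(4, 0) = 20
  z(1, 3) = 29  ←
  z(0, 3.5) = 28
The maximum is at x_1 = 1, x_2 = 3.

x_1 = 1, x_2 = 3, z = 29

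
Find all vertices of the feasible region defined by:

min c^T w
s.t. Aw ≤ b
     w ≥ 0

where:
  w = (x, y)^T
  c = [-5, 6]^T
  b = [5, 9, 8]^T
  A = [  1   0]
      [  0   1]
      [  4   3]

(0, 0), (2, 0), (0, 2.667)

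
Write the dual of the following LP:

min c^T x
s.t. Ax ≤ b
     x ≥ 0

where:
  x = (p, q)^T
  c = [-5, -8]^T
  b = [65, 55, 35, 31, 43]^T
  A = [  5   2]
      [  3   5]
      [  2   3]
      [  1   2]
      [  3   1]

Primal min cᵀx s.t. Ax ≤ b, x ≥ 0  →  Dual max −bᵀy s.t. Aᵀy ≥ −c, y ≥ 0.

Maximize: z = -65y1 - 55y2 - 35y3 - 31y4 - 43y5

Subject to:
  5y1 + 3y2 + 2y3 + y4 + 3y5 ≥ 5
  2y1 + 5y2 + 3y3 + 2y4 + y5 ≥ 8
  y1, y2, y3, y4, y5 ≥ 0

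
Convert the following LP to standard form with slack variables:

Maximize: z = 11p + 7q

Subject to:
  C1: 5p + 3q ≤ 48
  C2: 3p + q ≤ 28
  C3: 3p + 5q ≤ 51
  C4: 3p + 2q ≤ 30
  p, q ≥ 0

max z = 11p + 7q

s.t.
  5p + 3q + s1 = 48
  3p + q + s2 = 28
  3p + 5q + s3 = 51
  3p + 2q + s4 = 30
  p, q, s1, s2, s3, s4 ≥ 0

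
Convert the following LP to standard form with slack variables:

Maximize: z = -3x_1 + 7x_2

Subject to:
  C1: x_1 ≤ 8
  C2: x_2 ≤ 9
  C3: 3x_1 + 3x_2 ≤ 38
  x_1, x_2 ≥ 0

max z = -3x_1 + 7x_2

s.t.
  x_1 + s1 = 8
  x_2 + s2 = 9
  3x_1 + 3x_2 + s3 = 38
  x_1, x_2, s1, s2, s3 ≥ 0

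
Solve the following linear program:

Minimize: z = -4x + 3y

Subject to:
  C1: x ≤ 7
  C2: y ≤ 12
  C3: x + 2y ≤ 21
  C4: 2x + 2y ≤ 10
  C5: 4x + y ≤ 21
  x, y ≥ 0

Evaluate the objective at each vertex of the feasible region:
  z(0, 0) = 0
  z(5, 0) = -20  ←
  z(0, 5) = 15
The minimum is at x = 5, y = 0.

x = 5, y = 0, z = -20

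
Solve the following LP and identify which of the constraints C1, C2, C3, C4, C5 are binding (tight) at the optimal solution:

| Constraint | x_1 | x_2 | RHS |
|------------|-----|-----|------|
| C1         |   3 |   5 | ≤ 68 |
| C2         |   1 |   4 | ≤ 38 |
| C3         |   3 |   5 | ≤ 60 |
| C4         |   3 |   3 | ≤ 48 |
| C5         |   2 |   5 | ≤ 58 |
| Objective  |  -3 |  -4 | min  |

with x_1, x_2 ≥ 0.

At x_1 = 10, x_2 = 6, compute slack b - a·x for each constraint:
  C1: 68 − 60 = 8  (slack)
  C2: 38 − 34 = 4  (slack)
  C3: 60 − 60 = 0  (binding)
  C4: 48 − 48 = 0  (binding)
  C5: 58 − 50 = 8  (slack)

Optimal: x_1 = 10, x_2 = 6
Binding: C3, C4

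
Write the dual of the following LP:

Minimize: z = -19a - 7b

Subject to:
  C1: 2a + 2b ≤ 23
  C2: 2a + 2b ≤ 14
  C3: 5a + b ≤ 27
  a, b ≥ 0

Primal min cᵀx s.t. Ax ≤ b, x ≥ 0  →  Dual max −bᵀy s.t. Aᵀy ≥ −c, y ≥ 0.

Maximize: z = -23y1 - 14y2 - 27y3

Subject to:
  2y1 + 2y2 + 5y3 ≥ 19
  2y1 + 2y2 + y3 ≥ 7
  y1, y2, y3 ≥ 0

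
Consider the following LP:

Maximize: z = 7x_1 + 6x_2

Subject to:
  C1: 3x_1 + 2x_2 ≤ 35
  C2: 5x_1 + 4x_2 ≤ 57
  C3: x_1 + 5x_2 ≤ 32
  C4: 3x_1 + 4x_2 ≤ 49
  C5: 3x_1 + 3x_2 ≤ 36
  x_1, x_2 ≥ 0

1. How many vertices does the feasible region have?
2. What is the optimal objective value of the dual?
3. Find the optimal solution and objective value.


1. 5
2. 81
3. x_1 = 9, x_2 = 3, z = 81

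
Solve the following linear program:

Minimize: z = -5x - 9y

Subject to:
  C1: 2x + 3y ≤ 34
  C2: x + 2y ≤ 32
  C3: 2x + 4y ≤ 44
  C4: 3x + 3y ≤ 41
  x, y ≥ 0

Evaluate the objective at each vertex of the feasible region:
  z(0, 0) = 0
  z(13.67, 0) = -68.33
  z(7, 6.667) = -95
  z(2, 10) = -100  ←
  z(0, 11) = -99
The minimum is at x = 2, y = 10.

x = 2, y = 10, z = -100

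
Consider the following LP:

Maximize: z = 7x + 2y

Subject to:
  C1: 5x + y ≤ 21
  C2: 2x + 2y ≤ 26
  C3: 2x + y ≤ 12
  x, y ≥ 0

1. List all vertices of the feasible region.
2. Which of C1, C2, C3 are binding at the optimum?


1. (0, 0), (4.2, 0), (3, 6), (0, 12)
2. C1, C3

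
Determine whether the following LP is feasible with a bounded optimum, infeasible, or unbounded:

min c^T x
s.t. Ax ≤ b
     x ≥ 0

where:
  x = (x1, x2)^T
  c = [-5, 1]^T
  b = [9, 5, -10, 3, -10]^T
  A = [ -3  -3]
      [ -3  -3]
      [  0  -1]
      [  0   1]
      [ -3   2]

Infeasible (no feasible solution exists)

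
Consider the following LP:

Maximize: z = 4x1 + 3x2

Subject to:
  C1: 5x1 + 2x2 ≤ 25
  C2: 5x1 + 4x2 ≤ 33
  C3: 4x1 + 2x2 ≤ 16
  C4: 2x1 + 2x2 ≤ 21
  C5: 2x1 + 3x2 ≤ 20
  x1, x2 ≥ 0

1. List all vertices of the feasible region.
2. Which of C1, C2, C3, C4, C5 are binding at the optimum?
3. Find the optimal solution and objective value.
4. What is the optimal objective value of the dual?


1. (0, 0), (4, 0), (1, 6), (0, 6.667)
2. C3, C5
3. x1 = 1, x2 = 6, z = 22
4. 22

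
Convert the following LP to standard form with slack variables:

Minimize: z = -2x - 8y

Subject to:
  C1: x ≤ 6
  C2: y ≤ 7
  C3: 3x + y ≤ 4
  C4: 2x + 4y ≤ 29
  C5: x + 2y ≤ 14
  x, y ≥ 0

min z = -2x - 8y

s.t.
  x + s1 = 6
  y + s2 = 7
  3x + y + s3 = 4
  2x + 4y + s4 = 29
  x + 2y + s5 = 14
  x, y, s1, s2, s3, s4, s5 ≥ 0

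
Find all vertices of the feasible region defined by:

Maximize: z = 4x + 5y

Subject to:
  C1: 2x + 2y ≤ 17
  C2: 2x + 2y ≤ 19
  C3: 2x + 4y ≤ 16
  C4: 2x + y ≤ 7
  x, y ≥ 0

(0, 0), (3.5, 0), (2, 3), (0, 4)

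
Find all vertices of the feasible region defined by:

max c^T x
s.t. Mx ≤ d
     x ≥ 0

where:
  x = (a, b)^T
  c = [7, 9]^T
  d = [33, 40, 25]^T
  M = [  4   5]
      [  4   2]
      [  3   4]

(0, 0), (8.25, 0), (7, 1), (0, 6.25)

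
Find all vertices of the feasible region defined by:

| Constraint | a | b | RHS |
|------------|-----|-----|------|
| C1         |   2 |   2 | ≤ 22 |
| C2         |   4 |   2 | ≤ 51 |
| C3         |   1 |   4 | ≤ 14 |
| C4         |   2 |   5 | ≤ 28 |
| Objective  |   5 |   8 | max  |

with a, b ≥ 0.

(0, 0), (11, 0), (10, 1), (0, 3.5)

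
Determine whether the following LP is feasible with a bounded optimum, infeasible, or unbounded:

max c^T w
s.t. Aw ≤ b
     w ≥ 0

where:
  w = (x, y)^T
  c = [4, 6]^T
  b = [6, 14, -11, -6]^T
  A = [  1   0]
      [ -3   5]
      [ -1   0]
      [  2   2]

Infeasible (no feasible solution exists)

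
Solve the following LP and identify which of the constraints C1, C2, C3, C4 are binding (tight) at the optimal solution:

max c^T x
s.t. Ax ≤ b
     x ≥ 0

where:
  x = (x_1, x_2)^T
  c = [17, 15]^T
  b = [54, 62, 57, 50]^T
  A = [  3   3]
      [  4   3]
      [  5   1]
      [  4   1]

At x_1 = 8, x_2 = 10, compute slack b - a·x for each constraint:
  C1: 54 − 54 = 0  (binding)
  C2: 62 − 62 = 0  (binding)
  C3: 57 − 50 = 7  (slack)
  C4: 50 − 42 = 8  (slack)

Optimal: x_1 = 8, x_2 = 10
Binding: C1, C2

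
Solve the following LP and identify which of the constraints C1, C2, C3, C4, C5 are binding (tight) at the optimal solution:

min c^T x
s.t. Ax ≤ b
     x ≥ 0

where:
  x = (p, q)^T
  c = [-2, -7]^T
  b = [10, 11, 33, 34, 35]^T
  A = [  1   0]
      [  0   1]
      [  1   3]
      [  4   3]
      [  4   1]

At p = 0, q = 11, compute slack b - a·x for each constraint:
  C1: 10 − 0 = 10  (slack)
  C2: 11 − 11 = 0  (binding)
  C3: 33 − 33 = 0  (binding)
  C4: 34 − 33 = 1  (slack)
  C5: 35 − 11 = 24  (slack)

Optimal: p = 0, q = 11
Binding: C2, C3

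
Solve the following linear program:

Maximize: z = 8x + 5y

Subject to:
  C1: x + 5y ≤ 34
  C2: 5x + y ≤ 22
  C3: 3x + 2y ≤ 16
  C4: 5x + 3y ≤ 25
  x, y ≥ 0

Evaluate the objective at each vertex of the feasible region:
  z(0, 0) = 0
  z(4.4, 0) = 35.2
  z(4.1, 1.5) = 40.3
  z(2, 5) = 41  ←
  z(0.9231, 6.615) = 40.46
  z(0, 6.8) = 34
The maximum is at x = 2, y = 5.

x = 2, y = 5, z = 41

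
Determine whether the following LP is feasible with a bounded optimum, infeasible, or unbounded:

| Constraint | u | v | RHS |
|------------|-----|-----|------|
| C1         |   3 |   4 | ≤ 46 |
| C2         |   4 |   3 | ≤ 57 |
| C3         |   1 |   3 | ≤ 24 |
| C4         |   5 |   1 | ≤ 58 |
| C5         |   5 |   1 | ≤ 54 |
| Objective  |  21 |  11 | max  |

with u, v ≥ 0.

Feasible with a bounded optimal solution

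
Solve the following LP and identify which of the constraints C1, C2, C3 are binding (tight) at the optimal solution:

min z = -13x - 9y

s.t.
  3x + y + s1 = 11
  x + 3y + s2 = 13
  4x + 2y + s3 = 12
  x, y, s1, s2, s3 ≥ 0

At x = 1, y = 4, compute slack b - a·x for each constraint:
  C1: 11 − 7 = 4  (slack)
  C2: 13 − 13 = 0  (binding)
  C3: 12 − 12 = 0  (binding)

Optimal: x = 1, y = 4
Binding: C2, C3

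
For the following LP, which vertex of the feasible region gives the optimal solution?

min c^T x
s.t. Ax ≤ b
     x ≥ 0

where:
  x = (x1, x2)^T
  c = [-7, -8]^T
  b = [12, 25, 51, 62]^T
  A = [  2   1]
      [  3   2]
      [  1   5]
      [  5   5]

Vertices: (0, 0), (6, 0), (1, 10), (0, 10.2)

Evaluate the objective at each vertex of the feasible region:
  z(0, 0) = 0
  z(6, 0) = -42
  z(1, 10) = -87  ←
  z(0, 10.2) = -81.6
The minimum is at x1 = 1, x2 = 10.

(1, 10)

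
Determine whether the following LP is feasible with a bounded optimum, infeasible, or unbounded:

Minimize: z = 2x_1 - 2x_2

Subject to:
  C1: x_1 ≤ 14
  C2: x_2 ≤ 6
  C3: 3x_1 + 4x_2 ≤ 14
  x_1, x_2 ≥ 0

Feasible with a bounded optimal solution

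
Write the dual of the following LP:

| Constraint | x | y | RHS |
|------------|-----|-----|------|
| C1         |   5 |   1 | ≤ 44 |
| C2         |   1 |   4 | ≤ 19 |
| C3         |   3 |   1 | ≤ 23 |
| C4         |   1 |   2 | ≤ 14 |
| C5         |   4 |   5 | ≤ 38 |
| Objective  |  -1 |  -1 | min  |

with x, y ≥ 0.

Primal min cᵀx s.t. Ax ≤ b, x ≥ 0  →  Dual max −bᵀy s.t. Aᵀy ≥ −c, y ≥ 0.

Maximize: z = -44y1 - 19y2 - 23y3 - 14y4 - 38y5

Subject to:
  5y1 + y2 + 3y3 + y4 + 4y5 ≥ 1
  y1 + 4y2 + y3 + 2y4 + 5y5 ≥ 1
  y1, y2, y3, y4, y5 ≥ 0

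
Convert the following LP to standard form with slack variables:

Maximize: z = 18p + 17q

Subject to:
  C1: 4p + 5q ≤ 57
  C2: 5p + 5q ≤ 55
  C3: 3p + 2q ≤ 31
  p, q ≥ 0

max z = 18p + 17q

s.t.
  4p + 5q + s1 = 57
  5p + 5q + s2 = 55
  3p + 2q + s3 = 31
  p, q, s1, s2, s3 ≥ 0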